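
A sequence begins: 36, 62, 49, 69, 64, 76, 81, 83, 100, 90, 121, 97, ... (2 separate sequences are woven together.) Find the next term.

Taking every 2nd term gives 2 separate tracks.
Track A = 36, 49, 64, 81, 100, 121: perfect squares starting at 6².
Track B = 62, 69, 76, 83, 90, 97: arithmetic with common difference +7.
Position 13 → track A, term 7 = 144.

144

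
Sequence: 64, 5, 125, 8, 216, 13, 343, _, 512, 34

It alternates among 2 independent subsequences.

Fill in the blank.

Positions 1, 3, 5, … form one subsequence and positions 2, 4, 6, … form another.
Subsequence A: 64, 125, 216, 343, 512. The cubes 4³, 5³, 6³, ….
Subsequence B: 5, 8, 13, ?, 34. Each term equals the sum of the previous two.
The gap is subsequence B's term 4; the rule gives 21.

21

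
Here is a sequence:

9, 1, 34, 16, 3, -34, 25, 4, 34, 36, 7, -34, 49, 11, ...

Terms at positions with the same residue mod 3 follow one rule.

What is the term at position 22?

The terms cycle through 3 interleaved subsequences.
Track A is 9, 16, 25, 36, 49, which is consecutive squares n² from n = 3.
Track B is 1, 3, 4, 7, 11, which is a Fibonacci-like recurrence a_n = a_{n-1} + a_{n-2}.
Track C is 34, -34, 34, -34, which is the oscillation 34·(−1)^(n+1).
Position 22 falls in track A as its term 8, giving 100.

100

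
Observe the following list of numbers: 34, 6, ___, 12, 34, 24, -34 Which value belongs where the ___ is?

Taking every 2nd term gives 2 separate tracks.
Stream A: 34, ?, 34, -34 (alternating ±34).
Stream B: 6, 12, 24 (geometric, ×2 each step).
The gap is stream A's term 2; the rule gives -34.

-34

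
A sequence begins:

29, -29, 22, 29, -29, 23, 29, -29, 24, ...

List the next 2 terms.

29, -29

The slot pattern repeats as AAB (period 3), so there are 2 interleaved tracks.
Track A: 29, -29, 29, -29, 29, -29. The oscillation 29·(−1)^(n+1).
Track B: 22, 23, 24. Adding 1 each time.
Term 10 comes from track A (its 7th entry): 29.
Position 11 falls in track A as its term 8, giving -29.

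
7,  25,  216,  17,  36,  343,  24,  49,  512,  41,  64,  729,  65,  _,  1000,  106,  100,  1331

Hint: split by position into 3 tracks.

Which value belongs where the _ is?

Taking every 3rd term gives 3 separate tracks.
Track A: 7, 17, 24, 41, 65, 106 — each term equals the sum of the previous two.
Track B: 25, 36, 49, 64, ?, 100 — perfect squares starting at 5².
Track C: 216, 343, 512, 729, 1000, 1331 — the cubes 6³, 7³, 8³, ….
Track B's pattern makes the blank 81.

81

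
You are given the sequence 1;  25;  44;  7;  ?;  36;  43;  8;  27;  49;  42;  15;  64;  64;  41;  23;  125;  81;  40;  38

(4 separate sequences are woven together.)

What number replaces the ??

8

Taking every 4th term gives 4 separate tracks.
Stream A: 1, ?, 27, 64, 125 — perfect cubes starting at 1³.
Stream B: 25, 36, 49, 64, 81 — perfect squares starting at 5².
Stream C: 44, 43, 42, 41, 40 — arithmetic, step −1.
Stream D: 7, 8, 15, 23, 38 — a Fibonacci-like recurrence a_n = a_{n-1} + a_{n-2}.
Stream A's pattern makes the blank 8.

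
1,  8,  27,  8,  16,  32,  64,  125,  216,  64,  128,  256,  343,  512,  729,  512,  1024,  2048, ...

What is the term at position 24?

16384

The slot pattern repeats as AAABBB (period 6), so there are 2 interleaved tracks.
Track A: 1, 8, 27, 64, 125, 216, 343, 512, 729. The cubes 1³, 2³, 3³, ….
Track B: 8, 16, 32, 64, 128, 256, 512, 1024, 2048. Geometric with ratio 2.
Position 24 → track B, term 12 = 16384.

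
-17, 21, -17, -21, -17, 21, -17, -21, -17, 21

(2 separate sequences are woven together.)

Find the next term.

Odd-indexed and even-indexed terms follow separate rules.
Track A is -17, -17, -17, -17, -17, which is constant -17.
Track B is 21, -21, 21, -21, 21, which is the oscillation 21·(−1)^(n+1).
Position 11 → track A, term 6 = -17.

-17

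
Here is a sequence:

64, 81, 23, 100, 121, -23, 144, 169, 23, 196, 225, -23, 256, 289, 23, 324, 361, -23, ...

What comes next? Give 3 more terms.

The slot pattern repeats as AAB (period 3), so there are 2 interleaved tracks.
Track A: 64, 81, 100, 121, 144, 169, 196, 225, 256, 289, 324, 361. Perfect squares starting at 8².
Track B: 23, -23, 23, -23, 23, -23. The oscillation 23·(−1)^(n+1).
Position 19 → track A, term 13 = 400.
Position 20 falls in track A as its term 14, giving 441.
Position 21 → track B, term 7 = 23.

400, 441, 23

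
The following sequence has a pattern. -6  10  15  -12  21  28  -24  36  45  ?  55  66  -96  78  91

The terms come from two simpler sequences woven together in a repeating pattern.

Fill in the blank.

-48

Positions follow the repeating pattern ABB; grouping by letter gives 2 tracks.
Track A is -6, -12, -24, ?, -96, which is geometric with ratio 2.
Track B is 10, 15, 21, 28, 36, 45, 55, 66, 78, 91, which is the triangular numbers T_4, T_5, ….
The gap is track A's term 4; the rule gives -48.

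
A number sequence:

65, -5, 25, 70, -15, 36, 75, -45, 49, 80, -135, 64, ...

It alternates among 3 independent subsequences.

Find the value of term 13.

85

Split by position mod 3: positions 1, 4, 7, … form one track, and each other residue class forms its own.
Track A is 65, 70, 75, 80, which is adding 5 each time.
Track B is -5, -15, -45, -135, which is a geometric progression (common ratio 3).
Track C is 25, 36, 49, 64, which is the squares 5², 6², 7², ….
Position 13 → track A, term 5 = 85.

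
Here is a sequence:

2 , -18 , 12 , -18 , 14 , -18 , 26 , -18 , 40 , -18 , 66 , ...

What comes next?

-18

The terms cycle through 2 interleaved subsequences.
Stream A is 2, 12, 14, 26, 40, 66, which is each term equals the sum of the previous two.
Stream B is -18, -18, -18, -18, -18, which is the constant sequence -18.
Term 12 comes from stream B (its 6th entry): -18.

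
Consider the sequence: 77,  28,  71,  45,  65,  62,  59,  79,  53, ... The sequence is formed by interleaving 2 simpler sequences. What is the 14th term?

Taking every 2nd term gives 2 separate tracks.
Stream A: 77, 71, 65, 59, 53 — arithmetic with common difference −6.
Stream B: 28, 45, 62, 79 — linear: a_n = 11 + 17·n.
The 14th slot belongs to stream B; its 7th term is 130.

130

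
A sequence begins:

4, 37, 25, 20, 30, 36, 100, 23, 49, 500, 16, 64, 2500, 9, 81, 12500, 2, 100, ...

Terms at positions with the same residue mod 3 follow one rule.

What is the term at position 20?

Read the sequence 3 terms at a time; column i is its own pattern.
Subsequence A: 4, 20, 100, 500, 2500, 12500. Multiplying by 5 each time.
Subsequence B: 37, 30, 23, 16, 9, 2. Subtracting 7 each time.
Subsequence C: 25, 36, 49, 64, 81, 100. Perfect squares starting at 5².
The 20th slot belongs to subsequence B; its 7th term is -5.

-5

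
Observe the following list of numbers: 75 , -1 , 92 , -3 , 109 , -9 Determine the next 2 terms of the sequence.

126, -27

Odd-indexed and even-indexed terms follow separate rules.
Track A: 75, 92, 109 (linear: a_n = 58 + 17·n).
Track B: -1, -3, -9 (multiplying by 3 each time).
Term 7 comes from track A (its 4th entry): 126.
The 8th slot belongs to track B; its 4th term is -27.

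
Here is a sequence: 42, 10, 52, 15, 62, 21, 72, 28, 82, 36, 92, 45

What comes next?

102

Odd-indexed and even-indexed terms follow separate rules.
Track A is 42, 52, 62, 72, 82, 92, which is adding 10 each time.
Track B is 10, 15, 21, 28, 36, 45, which is triangular numbers n(n+1)/2 for n = 4, 5, ….
Position 13 → track A, term 7 = 102.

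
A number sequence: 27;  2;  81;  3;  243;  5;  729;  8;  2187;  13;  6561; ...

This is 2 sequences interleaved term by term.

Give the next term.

21

Positions 1, 3, 5, … form one subsequence and positions 2, 4, 6, … form another.
Track A: 27, 81, 243, 729, 2187, 6561 — successive powers of 3.
Track B: 2, 3, 5, 8, 13 — each term equals the sum of the previous two.
The 12th slot belongs to track B; its 6th term is 21.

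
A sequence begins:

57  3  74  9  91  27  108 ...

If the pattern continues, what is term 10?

Odd-indexed and even-indexed terms follow separate rules.
Track A = 57, 74, 91, 108: linear: a_n = 40 + 17·n.
Track B = 3, 9, 27: powers 3^1, 3^2, 3^3, ….
Term 10 comes from track B (its 5th entry): 243.

243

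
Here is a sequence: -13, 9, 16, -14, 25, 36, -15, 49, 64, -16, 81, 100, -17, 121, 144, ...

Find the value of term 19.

Positions follow the repeating pattern ABB; grouping by letter gives 2 tracks.
Track A: -13, -14, -15, -16, -17 (subtracting 1 each time).
Track B: 9, 16, 25, 36, 49, 64, 81, 100, 121, 144 (perfect squares starting at 3²).
Position 19 falls in track A as its term 7, giving -19.

-19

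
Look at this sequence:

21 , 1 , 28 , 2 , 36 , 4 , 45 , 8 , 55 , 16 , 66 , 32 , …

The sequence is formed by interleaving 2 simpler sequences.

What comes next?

78

The terms cycle through 2 interleaved subsequences.
Track A: 21, 28, 36, 45, 55, 66 (the triangular numbers T_6, T_7, …).
Track B: 1, 2, 4, 8, 16, 32 (successive powers of 2).
The 13th slot belongs to track A; its 7th term is 78.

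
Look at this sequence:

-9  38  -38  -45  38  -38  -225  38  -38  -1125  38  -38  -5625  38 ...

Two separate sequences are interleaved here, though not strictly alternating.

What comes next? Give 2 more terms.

-38, -28125

Positions follow the repeating pattern ABB; grouping by letter gives 2 tracks.
Track A is -9, -45, -225, -1125, -5625, which is multiplying by 5 each time.
Track B is 38, -38, 38, -38, 38, -38, 38, -38, 38, which is the oscillation 38·(−1)^(n+1).
Position 15 falls in track B as its term 10, giving -38.
Term 16 comes from track A (its 6th entry): -28125.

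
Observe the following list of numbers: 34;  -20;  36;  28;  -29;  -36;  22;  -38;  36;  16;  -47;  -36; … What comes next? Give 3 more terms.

Split by position mod 3: positions 1, 4, 7, … form one track, and each other residue class forms its own.
Track A: 34, 28, 22, 16 (subtracting 6 each time).
Track B: -20, -29, -38, -47 (linear: a_n = -11 − 9·n).
Track C: 36, -36, 36, -36 (the oscillation 36·(−1)^(n+1)).
Term 13 comes from track A (its 5th entry): 10.
The 14th slot belongs to track B; its 5th term is -56.
Position 15 → track C, term 5 = 36.

10, -56, 36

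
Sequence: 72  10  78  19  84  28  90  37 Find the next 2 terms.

Odd-indexed and even-indexed terms follow separate rules.
Track A: 72, 78, 84, 90 — arithmetic with common difference +6.
Track B: 10, 19, 28, 37 — adding 9 each time.
The 9th slot belongs to track A; its 5th term is 96.
Term 10 comes from track B (its 5th entry): 46.

96, 46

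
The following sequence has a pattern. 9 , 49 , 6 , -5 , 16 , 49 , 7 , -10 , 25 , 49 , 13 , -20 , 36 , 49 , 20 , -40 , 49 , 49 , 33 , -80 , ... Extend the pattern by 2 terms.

Taking every 4th term gives 4 separate tracks.
Subsequence A = 9, 16, 25, 36, 49: consecutive squares n² from n = 3.
Subsequence B = 49, 49, 49, 49, 49: constant 49.
Subsequence C = 6, 7, 13, 20, 33: a Fibonacci-like recurrence a_n = a_{n-1} + a_{n-2}.
Subsequence D = -5, -10, -20, -40, -80: geometric with ratio 2.
Position 21 → subsequence A, term 6 = 64.
Term 22 comes from subsequence B (its 6th entry): 49.

64, 49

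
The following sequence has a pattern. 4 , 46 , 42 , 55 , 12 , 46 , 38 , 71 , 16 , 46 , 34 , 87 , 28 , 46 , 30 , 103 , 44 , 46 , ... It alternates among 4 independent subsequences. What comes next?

The terms cycle through 4 interleaved subsequences.
Subsequence A is 4, 12, 16, 28, 44, which is a Fibonacci-like recurrence a_n = a_{n-1} + a_{n-2}.
Subsequence B is 46, 46, 46, 46, 46, which is always 46.
Subsequence C is 42, 38, 34, 30, which is arithmetic, step −4.
Subsequence D is 55, 71, 87, 103, which is arithmetic, step +16.
Term 19 comes from subsequence C (its 5th entry): 26.

26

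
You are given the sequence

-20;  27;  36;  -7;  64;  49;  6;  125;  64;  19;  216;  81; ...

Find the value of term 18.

The terms cycle through 3 interleaved subsequences.
Stream A: -20, -7, 6, 19 — arithmetic, step +13.
Stream B: 27, 64, 125, 216 — the cubes 3³, 4³, 5³, ….
Stream C: 36, 49, 64, 81 — perfect squares starting at 6².
Position 18 → stream C, term 6 = 121.

121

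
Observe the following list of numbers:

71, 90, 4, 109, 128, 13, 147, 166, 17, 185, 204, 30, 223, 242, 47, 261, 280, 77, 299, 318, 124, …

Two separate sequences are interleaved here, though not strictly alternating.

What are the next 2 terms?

337, 356

The slot pattern repeats as AAB (period 3), so there are 2 interleaved tracks.
Track A is 71, 90, 109, 128, 147, 166, 185, 204, 223, 242, 261, 280, 299, 318, which is linear: a_n = 52 + 19·n.
Track B is 4, 13, 17, 30, 47, 77, 124, which is Fibonacci-style (each term is the sum of the two before it).
The 22nd slot belongs to track A; its 15th term is 337.
Position 23 → track A, term 16 = 356.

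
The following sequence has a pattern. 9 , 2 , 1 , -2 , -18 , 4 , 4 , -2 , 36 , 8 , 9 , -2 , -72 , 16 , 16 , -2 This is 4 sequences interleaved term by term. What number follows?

The terms cycle through 4 interleaved subsequences.
Track A: 9, -18, 36, -72. Multiplying by -2 each time.
Track B: 2, 4, 8, 16. Successive powers of 2.
Track C: 1, 4, 9, 16. Perfect squares starting at 1².
Track D: -2, -2, -2, -2. Always -2.
Position 17 → track A, term 5 = 144.

144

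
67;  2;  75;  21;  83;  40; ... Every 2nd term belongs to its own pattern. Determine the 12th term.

97

Positions 1, 3, 5, … form one subsequence and positions 2, 4, 6, … form another.
Track A: 67, 75, 83 — arithmetic, step +8.
Track B: 2, 21, 40 — arithmetic with common difference +19.
The 12th slot belongs to track B; its 6th term is 97.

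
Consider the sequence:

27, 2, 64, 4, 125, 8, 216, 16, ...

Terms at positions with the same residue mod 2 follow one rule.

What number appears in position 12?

Odd-indexed and even-indexed terms follow separate rules.
Subsequence A: 27, 64, 125, 216. The cubes 3³, 4³, 5³, ….
Subsequence B: 2, 4, 8, 16. Successive powers of 2.
Position 12 falls in subsequence B as its term 6, giving 64.

64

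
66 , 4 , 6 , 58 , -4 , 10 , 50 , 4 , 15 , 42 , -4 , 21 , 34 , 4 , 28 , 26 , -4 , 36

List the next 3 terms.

18, 4, 45

Taking every 3rd term gives 3 separate tracks.
Stream A = 66, 58, 50, 42, 34, 26: linear: a_n = 74 − 8·n.
Stream B = 4, -4, 4, -4, 4, -4: alternating ±4.
Stream C = 6, 10, 15, 21, 28, 36: triangular numbers n(n+1)/2 for n = 3, 4, ….
Position 19 falls in stream A as its term 7, giving 18.
Position 20 falls in stream B as its term 7, giving 4.
Position 21 falls in stream C as its term 7, giving 45.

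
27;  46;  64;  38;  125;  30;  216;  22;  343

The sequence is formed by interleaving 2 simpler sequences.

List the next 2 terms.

Odd-indexed and even-indexed terms follow separate rules.
Track A: 27, 64, 125, 216, 343 (consecutive cubes n³ from n = 3).
Track B: 46, 38, 30, 22 (linear: a_n = 54 − 8·n).
The 10th slot belongs to track B; its 5th term is 14.
The 11th slot belongs to track A; its 6th term is 512.

14, 512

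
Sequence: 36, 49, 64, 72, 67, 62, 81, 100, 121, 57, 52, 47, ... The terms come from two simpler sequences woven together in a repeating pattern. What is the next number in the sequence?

Positions follow the repeating pattern AAABBB; grouping by letter gives 2 tracks.
Track A: 36, 49, 64, 81, 100, 121. Perfect squares starting at 6².
Track B: 72, 67, 62, 57, 52, 47. Linear: a_n = 77 − 5·n.
Term 13 comes from track A (its 7th entry): 144.

144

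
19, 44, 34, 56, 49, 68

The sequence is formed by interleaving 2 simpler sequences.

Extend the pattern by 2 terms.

Odd-indexed and even-indexed terms follow separate rules.
Subsequence A = 19, 34, 49: arithmetic with common difference +15.
Subsequence B = 44, 56, 68: adding 12 each time.
Position 7 → subsequence A, term 4 = 64.
Term 8 comes from subsequence B (its 4th entry): 80.

64, 80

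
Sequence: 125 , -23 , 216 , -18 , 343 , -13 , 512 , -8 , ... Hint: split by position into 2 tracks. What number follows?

729

The terms cycle through 2 interleaved subsequences.
Stream A: 125, 216, 343, 512. The cubes 5³, 6³, 7³, ….
Stream B: -23, -18, -13, -8. Arithmetic, step +5.
Position 9 falls in stream A as its term 5, giving 729.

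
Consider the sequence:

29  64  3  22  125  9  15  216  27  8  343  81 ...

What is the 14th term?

512

Read the sequence 3 terms at a time; column i is its own pattern.
Stream A = 29, 22, 15, 8: subtracting 7 each time.
Stream B = 64, 125, 216, 343: consecutive cubes n³ from n = 4.
Stream C = 3, 9, 27, 81: successive powers of 3.
Position 14 → stream B, term 5 = 512.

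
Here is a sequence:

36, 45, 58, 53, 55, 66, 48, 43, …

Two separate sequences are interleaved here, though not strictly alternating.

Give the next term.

78

Reading positions in blocks of 4 reveals the pattern AABB — 2 tracks woven together.
Stream A: 36, 45, 55, 66 (the triangular numbers T_8, T_9, …).
Stream B: 58, 53, 48, 43 (arithmetic, step −5).
Position 9 falls in stream A as its term 5, giving 78.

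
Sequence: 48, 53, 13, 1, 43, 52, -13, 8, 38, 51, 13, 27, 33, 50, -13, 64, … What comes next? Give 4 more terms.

Read the sequence 4 terms at a time; column i is its own pattern.
Track A is 48, 43, 38, 33, which is arithmetic with common difference −5.
Track B is 53, 52, 51, 50, which is arithmetic, step −1.
Track C is 13, -13, 13, -13, which is alternating ±13.
Track D is 1, 8, 27, 64, which is perfect cubes starting at 1³.
Term 17 comes from track A (its 5th entry): 28.
Position 18 → track B, term 5 = 49.
Position 19 falls in track C as its term 5, giving 13.
Position 20 falls in track D as its term 5, giving 125.

28, 49, 13, 125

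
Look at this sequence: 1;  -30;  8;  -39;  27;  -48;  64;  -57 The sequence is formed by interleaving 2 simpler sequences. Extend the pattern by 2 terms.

125, -66

Split by position mod 2 into 2 tracks.
Stream A: 1, 8, 27, 64. The cubes 1³, 2³, 3³, ….
Stream B: -30, -39, -48, -57. Arithmetic, step −9.
Term 9 comes from stream A (its 5th entry): 125.
Position 10 falls in stream B as its term 5, giving -66.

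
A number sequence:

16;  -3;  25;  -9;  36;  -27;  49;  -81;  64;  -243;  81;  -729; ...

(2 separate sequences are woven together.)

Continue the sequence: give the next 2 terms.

100, -2187

Positions 1, 3, 5, … form one subsequence and positions 2, 4, 6, … form another.
Subsequence A: 16, 25, 36, 49, 64, 81. The squares 4², 5², 6², ….
Subsequence B: -3, -9, -27, -81, -243, -729. Geometric, ×3 each step.
The 13th slot belongs to subsequence A; its 7th term is 100.
Term 14 comes from subsequence B (its 7th entry): -2187.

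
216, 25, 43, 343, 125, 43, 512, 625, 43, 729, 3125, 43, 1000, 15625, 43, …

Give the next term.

Taking every 3rd term gives 3 separate tracks.
Stream A: 216, 343, 512, 729, 1000. The cubes 6³, 7³, 8³, ….
Stream B: 25, 125, 625, 3125, 15625. Powers of 5.
Stream C: 43, 43, 43, 43, 43. Always 43.
Position 16 → stream A, term 6 = 1331.

1331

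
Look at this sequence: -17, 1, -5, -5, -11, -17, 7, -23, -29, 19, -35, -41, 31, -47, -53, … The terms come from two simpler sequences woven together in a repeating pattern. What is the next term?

43

Reading positions in blocks of 3 reveals the pattern ABB — 2 tracks woven together.
Track A = -17, -5, 7, 19, 31: arithmetic, step +12.
Track B = 1, -5, -11, -17, -23, -29, -35, -41, -47, -53: arithmetic with common difference −6.
Term 16 comes from track A (its 6th entry): 43.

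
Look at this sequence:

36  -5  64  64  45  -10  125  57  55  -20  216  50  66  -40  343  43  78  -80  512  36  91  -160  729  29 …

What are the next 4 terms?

105, -320, 1000, 22

Split by position mod 4 into 4 tracks.
Stream A: 36, 45, 55, 66, 78, 91 — the triangular numbers T_8, T_9, ….
Stream B: -5, -10, -20, -40, -80, -160 — multiplying by 2 each time.
Stream C: 64, 125, 216, 343, 512, 729 — consecutive cubes n³ from n = 4.
Stream D: 64, 57, 50, 43, 36, 29 — arithmetic with common difference −7.
Position 25 falls in stream A as its term 7, giving 105.
Term 26 comes from stream B (its 7th entry): -320.
Term 27 comes from stream C (its 7th entry): 1000.
Position 28 falls in stream D as its term 7, giving 22.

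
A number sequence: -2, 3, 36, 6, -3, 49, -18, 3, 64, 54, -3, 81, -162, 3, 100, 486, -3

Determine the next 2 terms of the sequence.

121, -1458

Read the sequence 3 terms at a time; column i is its own pattern.
Track A: -2, 6, -18, 54, -162, 486 (a geometric progression (common ratio -3)).
Track B: 3, -3, 3, -3, 3, -3 (oscillating between 3 and -3).
Track C: 36, 49, 64, 81, 100 (consecutive squares n² from n = 6).
Position 18 → track C, term 6 = 121.
Position 19 falls in track A as its term 7, giving -1458.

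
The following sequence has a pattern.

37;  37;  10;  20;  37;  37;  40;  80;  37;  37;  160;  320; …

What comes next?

The slot pattern repeats as AABB (period 4), so there are 2 interleaved tracks.
Track A: 37, 37, 37, 37, 37, 37 — the constant sequence 37.
Track B: 10, 20, 40, 80, 160, 320 — a geometric progression (common ratio 2).
The 13th slot belongs to track A; its 7th term is 37.

37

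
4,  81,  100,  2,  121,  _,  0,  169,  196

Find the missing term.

The slot pattern repeats as ABB (period 3), so there are 2 interleaved tracks.
Subsequence A is 4, 2, 0, which is arithmetic, step −2.
Subsequence B is 81, 100, 121, ?, 169, 196, which is consecutive squares n² from n = 9.
Subsequence B's pattern makes the blank 144.

144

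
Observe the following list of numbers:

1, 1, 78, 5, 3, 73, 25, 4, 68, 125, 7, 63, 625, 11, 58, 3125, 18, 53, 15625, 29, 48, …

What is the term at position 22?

Taking every 3rd term gives 3 separate tracks.
Stream A: 1, 5, 25, 125, 625, 3125, 15625 — powers of 5.
Stream B: 1, 3, 4, 7, 11, 18, 29 — Fibonacci-style (each term is the sum of the two before it).
Stream C: 78, 73, 68, 63, 58, 53, 48 — arithmetic with common difference −5.
The 22nd slot belongs to stream A; its 8th term is 78125.

78125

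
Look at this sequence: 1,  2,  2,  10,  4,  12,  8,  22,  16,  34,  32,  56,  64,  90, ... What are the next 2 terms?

128, 146

Positions 1, 3, 5, … form one subsequence and positions 2, 4, 6, … form another.
Stream A: 1, 2, 4, 8, 16, 32, 64. Successive powers of 2.
Stream B: 2, 10, 12, 22, 34, 56, 90. Each term equals the sum of the previous two.
Position 15 → stream A, term 8 = 128.
The 16th slot belongs to stream B; its 8th term is 146.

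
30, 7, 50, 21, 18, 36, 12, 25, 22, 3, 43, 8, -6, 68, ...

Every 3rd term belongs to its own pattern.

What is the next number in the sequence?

-6

Read the sequence 3 terms at a time; column i is its own pattern.
Stream A: 30, 21, 12, 3, -6. Arithmetic, step −9.
Stream B: 7, 18, 25, 43, 68. A Fibonacci-like recurrence a_n = a_{n-1} + a_{n-2}.
Stream C: 50, 36, 22, 8. Subtracting 14 each time.
The 15th slot belongs to stream C; its 5th term is -6.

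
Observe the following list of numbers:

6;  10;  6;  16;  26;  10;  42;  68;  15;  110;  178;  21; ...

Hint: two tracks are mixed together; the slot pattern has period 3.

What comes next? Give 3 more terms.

Positions follow the repeating pattern AAB; grouping by letter gives 2 tracks.
Stream A: 6, 10, 16, 26, 42, 68, 110, 178 — Fibonacci-style (each term is the sum of the two before it).
Stream B: 6, 10, 15, 21 — triangular numbers starting at T_3.
The 13th slot belongs to stream A; its 9th term is 288.
Position 14 falls in stream A as its term 10, giving 466.
The 15th slot belongs to stream B; its 5th term is 28.

288, 466, 28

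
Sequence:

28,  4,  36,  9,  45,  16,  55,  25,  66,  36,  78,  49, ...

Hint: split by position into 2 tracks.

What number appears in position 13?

Positions 1, 3, 5, … form one subsequence and positions 2, 4, 6, … form another.
Track A: 28, 36, 45, 55, 66, 78 (triangular numbers n(n+1)/2 for n = 7, 8, …).
Track B: 4, 9, 16, 25, 36, 49 (the squares 2², 3², 4², …).
Position 13 falls in track A as its term 7, giving 91.

91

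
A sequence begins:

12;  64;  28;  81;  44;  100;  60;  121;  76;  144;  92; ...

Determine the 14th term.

196

Odd-indexed and even-indexed terms follow separate rules.
Subsequence A: 12, 28, 44, 60, 76, 92 — arithmetic, step +16.
Subsequence B: 64, 81, 100, 121, 144 — perfect squares starting at 8².
Position 14 falls in subsequence B as its term 7, giving 196.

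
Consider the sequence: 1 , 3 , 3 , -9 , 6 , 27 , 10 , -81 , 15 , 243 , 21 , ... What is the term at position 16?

The terms cycle through 2 interleaved subsequences.
Track A: 1, 3, 6, 10, 15, 21 (triangular numbers starting at T_1).
Track B: 3, -9, 27, -81, 243 (geometric, ×-3 each step).
The 16th slot belongs to track B; its 8th term is -6561.

-6561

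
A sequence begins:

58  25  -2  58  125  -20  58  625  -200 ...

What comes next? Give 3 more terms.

58, 3125, -2000

Taking every 3rd term gives 3 separate tracks.
Track A is 58, 58, 58, which is the constant sequence 58.
Track B is 25, 125, 625, which is powers 5^2, 5^3, 5^4, ….
Track C is -2, -20, -200, which is geometric, ×10 each step.
Position 10 falls in track A as its term 4, giving 58.
Position 11 → track B, term 4 = 3125.
The 12th slot belongs to track C; its 4th term is -2000.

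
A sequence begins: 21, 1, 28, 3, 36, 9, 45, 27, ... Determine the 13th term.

78

Positions 1, 3, 5, … form one subsequence and positions 2, 4, 6, … form another.
Track A: 21, 28, 36, 45. Triangular numbers n(n+1)/2 for n = 6, 7, ….
Track B: 1, 3, 9, 27. Geometric with ratio 3.
Position 13 falls in track A as its term 7, giving 78.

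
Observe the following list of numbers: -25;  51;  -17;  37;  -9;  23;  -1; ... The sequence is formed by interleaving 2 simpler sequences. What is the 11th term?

Positions 1, 3, 5, … form one subsequence and positions 2, 4, 6, … form another.
Stream A: -25, -17, -9, -1 (arithmetic, step +8).
Stream B: 51, 37, 23 (subtracting 14 each time).
Position 11 → stream A, term 6 = 15.

15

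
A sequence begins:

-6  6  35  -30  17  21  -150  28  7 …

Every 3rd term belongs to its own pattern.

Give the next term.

The terms cycle through 3 interleaved subsequences.
Track A is -6, -30, -150, which is multiplying by 5 each time.
Track B is 6, 17, 28, which is adding 11 each time.
Track C is 35, 21, 7, which is arithmetic with common difference −14.
The 10th slot belongs to track A; its 4th term is -750.

-750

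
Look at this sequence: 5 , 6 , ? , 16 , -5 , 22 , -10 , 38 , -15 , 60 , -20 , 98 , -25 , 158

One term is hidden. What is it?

0

Split by position mod 2 into 2 tracks.
Track A: 5, ?, -5, -10, -15, -20, -25 — arithmetic with common difference −5.
Track B: 6, 16, 22, 38, 60, 98, 158 — each term equals the sum of the previous two.
Filling track A at index 2 by its rule yields 0.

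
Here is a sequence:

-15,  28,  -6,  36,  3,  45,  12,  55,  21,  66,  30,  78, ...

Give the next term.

39

Odd-indexed and even-indexed terms follow separate rules.
Track A is -15, -6, 3, 12, 21, 30, which is adding 9 each time.
Track B is 28, 36, 45, 55, 66, 78, which is the triangular numbers T_7, T_8, ….
Position 13 falls in track A as its term 7, giving 39.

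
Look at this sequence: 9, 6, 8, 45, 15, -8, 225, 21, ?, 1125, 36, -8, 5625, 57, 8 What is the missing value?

Read the sequence 3 terms at a time; column i is its own pattern.
Subsequence A = 9, 45, 225, 1125, 5625: multiplying by 5 each time.
Subsequence B = 6, 15, 21, 36, 57: each term equals the sum of the previous two.
Subsequence C = 8, -8, ?, -8, 8: the oscillation 8·(−1)^(n+1).
Subsequence C's pattern makes the blank 8.

8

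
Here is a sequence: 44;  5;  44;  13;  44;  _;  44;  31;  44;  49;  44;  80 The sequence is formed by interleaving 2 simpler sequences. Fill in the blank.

Positions 1, 3, 5, … form one subsequence and positions 2, 4, 6, … form another.
Stream A: 44, 44, 44, 44, 44, 44. Constant 44.
Stream B: 5, 13, ?, 31, 49, 80. A Fibonacci-like recurrence a_n = a_{n-1} + a_{n-2}.
So the missing entry in stream B is 18.

18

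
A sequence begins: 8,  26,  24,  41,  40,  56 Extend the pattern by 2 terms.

56, 71

Taking every 2nd term gives 2 separate tracks.
Track A: 8, 24, 40. Arithmetic with common difference +16.
Track B: 26, 41, 56. Adding 15 each time.
The 7th slot belongs to track A; its 4th term is 56.
Position 8 → track B, term 4 = 71.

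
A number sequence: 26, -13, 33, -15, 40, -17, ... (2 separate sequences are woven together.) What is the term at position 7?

47

Positions 1, 3, 5, … form one subsequence and positions 2, 4, 6, … form another.
Track A = 26, 33, 40: arithmetic with common difference +7.
Track B = -13, -15, -17: linear: a_n = -11 − 2·n.
Term 7 comes from track A (its 4th entry): 47.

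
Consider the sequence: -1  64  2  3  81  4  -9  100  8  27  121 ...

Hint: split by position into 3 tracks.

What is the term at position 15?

The terms cycle through 3 interleaved subsequences.
Subsequence A = -1, 3, -9, 27: multiplying by -3 each time.
Subsequence B = 64, 81, 100, 121: the squares 8², 9², 10², ….
Subsequence C = 2, 4, 8: powers 2^1, 2^2, 2^3, ….
Position 15 falls in subsequence C as its term 5, giving 32.

32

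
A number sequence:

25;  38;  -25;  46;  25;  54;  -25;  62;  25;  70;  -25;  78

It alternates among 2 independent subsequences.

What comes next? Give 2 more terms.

Odd-indexed and even-indexed terms follow separate rules.
Track A: 25, -25, 25, -25, 25, -25. Alternating ±25.
Track B: 38, 46, 54, 62, 70, 78. Adding 8 each time.
Term 13 comes from track A (its 7th entry): 25.
Term 14 comes from track B (its 7th entry): 86.

25, 86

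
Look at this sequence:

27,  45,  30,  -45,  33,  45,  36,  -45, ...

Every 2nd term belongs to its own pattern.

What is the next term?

39

Taking every 2nd term gives 2 separate tracks.
Stream A = 27, 30, 33, 36: arithmetic, step +3.
Stream B = 45, -45, 45, -45: oscillating between 45 and -45.
Term 9 comes from stream A (its 5th entry): 39.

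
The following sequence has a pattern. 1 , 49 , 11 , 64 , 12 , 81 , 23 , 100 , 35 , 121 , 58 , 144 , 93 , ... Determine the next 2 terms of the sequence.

Taking every 2nd term gives 2 separate tracks.
Subsequence A: 1, 11, 12, 23, 35, 58, 93 — each term equals the sum of the previous two.
Subsequence B: 49, 64, 81, 100, 121, 144 — consecutive squares n² from n = 7.
Term 14 comes from subsequence B (its 7th entry): 169.
The 15th slot belongs to subsequence A; its 8th term is 151.

169, 151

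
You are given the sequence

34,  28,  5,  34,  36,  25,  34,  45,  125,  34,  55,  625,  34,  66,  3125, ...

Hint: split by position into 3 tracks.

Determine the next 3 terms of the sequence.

Split by position mod 3: positions 1, 4, 7, … form one track, and each other residue class forms its own.
Subsequence A = 34, 34, 34, 34, 34: always 34.
Subsequence B = 28, 36, 45, 55, 66: the triangular numbers T_7, T_8, ….
Subsequence C = 5, 25, 125, 625, 3125: successive powers of 5.
Term 16 comes from subsequence A (its 6th entry): 34.
Position 17 → subsequence B, term 6 = 78.
Position 18 → subsequence C, term 6 = 15625.

34, 78, 15625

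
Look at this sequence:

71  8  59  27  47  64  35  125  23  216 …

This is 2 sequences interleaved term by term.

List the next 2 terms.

The terms cycle through 2 interleaved subsequences.
Track A = 71, 59, 47, 35, 23: subtracting 12 each time.
Track B = 8, 27, 64, 125, 216: consecutive cubes n³ from n = 2.
Position 11 → track A, term 6 = 11.
Position 12 → track B, term 6 = 343.

11, 343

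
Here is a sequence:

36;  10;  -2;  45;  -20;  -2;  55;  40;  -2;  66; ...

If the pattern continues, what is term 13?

78

The terms cycle through 3 interleaved subsequences.
Subsequence A is 36, 45, 55, 66, which is triangular numbers starting at T_8.
Subsequence B is 10, -20, 40, which is geometric with ratio -2.
Subsequence C is -2, -2, -2, which is constant -2.
Position 13 → subsequence A, term 5 = 78.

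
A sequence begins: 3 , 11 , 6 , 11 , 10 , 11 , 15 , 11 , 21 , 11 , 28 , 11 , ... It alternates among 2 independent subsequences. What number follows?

36

Taking every 2nd term gives 2 separate tracks.
Subsequence A is 3, 6, 10, 15, 21, 28, which is triangular numbers n(n+1)/2 for n = 2, 3, ….
Subsequence B is 11, 11, 11, 11, 11, 11, which is the constant sequence 11.
Term 13 comes from subsequence A (its 7th entry): 36.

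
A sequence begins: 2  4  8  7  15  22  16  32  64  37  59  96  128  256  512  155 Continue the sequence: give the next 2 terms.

Reading positions in blocks of 6 reveals the pattern AAABBB — 2 tracks woven together.
Track A: 2, 4, 8, 16, 32, 64, 128, 256, 512 — powers 2^1, 2^2, 2^3, ….
Track B: 7, 15, 22, 37, 59, 96, 155 — each term equals the sum of the previous two.
Term 17 comes from track B (its 8th entry): 251.
Position 18 falls in track B as its term 9, giving 406.

251, 406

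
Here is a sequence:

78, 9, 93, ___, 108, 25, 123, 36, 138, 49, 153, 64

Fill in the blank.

16

Positions 1, 3, 5, … form one subsequence and positions 2, 4, 6, … form another.
Subsequence A: 78, 93, 108, 123, 138, 153. Adding 15 each time.
Subsequence B: 9, ?, 25, 36, 49, 64. Consecutive squares n² from n = 3.
So the missing entry in subsequence B is 16.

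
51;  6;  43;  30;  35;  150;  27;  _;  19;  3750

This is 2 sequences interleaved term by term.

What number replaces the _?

Positions 1, 3, 5, … form one subsequence and positions 2, 4, 6, … form another.
Track A: 51, 43, 35, 27, 19 (subtracting 8 each time).
Track B: 6, 30, 150, ?, 3750 (geometric with ratio 5).
Filling track B at index 4 by its rule yields 750.

750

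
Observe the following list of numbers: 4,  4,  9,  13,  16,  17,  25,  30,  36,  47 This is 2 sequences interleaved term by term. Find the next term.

Taking every 2nd term gives 2 separate tracks.
Stream A is 4, 9, 16, 25, 36, which is perfect squares starting at 2².
Stream B is 4, 13, 17, 30, 47, which is each term equals the sum of the previous two.
Position 11 falls in stream A as its term 6, giving 49.

49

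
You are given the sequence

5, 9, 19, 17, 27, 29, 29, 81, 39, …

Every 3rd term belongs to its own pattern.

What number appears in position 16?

65

The terms cycle through 3 interleaved subsequences.
Stream A: 5, 17, 29 (arithmetic with common difference +12).
Stream B: 9, 27, 81 (successive powers of 3).
Stream C: 19, 29, 39 (adding 10 each time).
Term 16 comes from stream A (its 6th entry): 65.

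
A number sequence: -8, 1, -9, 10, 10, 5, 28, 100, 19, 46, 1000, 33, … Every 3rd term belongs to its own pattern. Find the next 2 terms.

Split by position mod 3 into 3 tracks.
Track A is -8, 10, 28, 46, which is adding 18 each time.
Track B is 1, 10, 100, 1000, which is powers of 10.
Track C is -9, 5, 19, 33, which is linear: a_n = -23 + 14·n.
Term 13 comes from track A (its 5th entry): 64.
Position 14 → track B, term 5 = 10000.

64, 10000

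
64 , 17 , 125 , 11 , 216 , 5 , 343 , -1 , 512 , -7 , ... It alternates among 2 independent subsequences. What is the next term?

Taking every 2nd term gives 2 separate tracks.
Track A: 64, 125, 216, 343, 512 (consecutive cubes n³ from n = 4).
Track B: 17, 11, 5, -1, -7 (arithmetic, step −6).
Position 11 → track A, term 6 = 729.

729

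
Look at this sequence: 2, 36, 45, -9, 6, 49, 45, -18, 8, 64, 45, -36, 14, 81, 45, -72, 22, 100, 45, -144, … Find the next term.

Split by position mod 4: positions 1, 5, 9, … form one track, and each other residue class forms its own.
Track A is 2, 6, 8, 14, 22, which is a Fibonacci-like recurrence a_n = a_{n-1} + a_{n-2}.
Track B is 36, 49, 64, 81, 100, which is the squares 6², 7², 8², ….
Track C is 45, 45, 45, 45, 45, which is always 45.
Track D is -9, -18, -36, -72, -144, which is geometric, ×2 each step.
Term 21 comes from track A (its 6th entry): 36.

36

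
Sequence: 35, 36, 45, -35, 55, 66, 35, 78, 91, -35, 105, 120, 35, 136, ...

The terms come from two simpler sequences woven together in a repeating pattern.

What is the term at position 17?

171

Positions follow the repeating pattern ABB; grouping by letter gives 2 tracks.
Track A is 35, -35, 35, -35, 35, which is the oscillation 35·(−1)^(n+1).
Track B is 36, 45, 55, 66, 78, 91, 105, 120, 136, which is triangular numbers n(n+1)/2 for n = 8, 9, ….
Position 17 → track B, term 11 = 171.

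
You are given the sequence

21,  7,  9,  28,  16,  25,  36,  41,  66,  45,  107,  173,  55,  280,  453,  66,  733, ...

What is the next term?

Reading positions in blocks of 3 reveals the pattern ABB — 2 tracks woven together.
Stream A: 21, 28, 36, 45, 55, 66 (the triangular numbers T_6, T_7, …).
Stream B: 7, 9, 16, 25, 41, 66, 107, 173, 280, 453, 733 (a Fibonacci-like recurrence a_n = a_{n-1} + a_{n-2}).
The 18th slot belongs to stream B; its 12th term is 1186.

1186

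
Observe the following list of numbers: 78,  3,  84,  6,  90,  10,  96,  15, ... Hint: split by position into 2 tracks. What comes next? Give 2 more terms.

Positions 1, 3, 5, … form one subsequence and positions 2, 4, 6, … form another.
Stream A is 78, 84, 90, 96, which is arithmetic with common difference +6.
Stream B is 3, 6, 10, 15, which is triangular numbers starting at T_2.
Term 9 comes from stream A (its 5th entry): 102.
The 10th slot belongs to stream B; its 5th term is 21.

102, 21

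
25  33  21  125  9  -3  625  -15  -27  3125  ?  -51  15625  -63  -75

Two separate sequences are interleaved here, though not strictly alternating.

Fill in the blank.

-39

Reading positions in blocks of 3 reveals the pattern ABB — 2 tracks woven together.
Track A = 25, 125, 625, 3125, 15625: successive powers of 5.
Track B = 33, 21, 9, -3, -15, -27, ?, -51, -63, -75: arithmetic with common difference −12.
Filling track B at index 7 by its rule yields -39.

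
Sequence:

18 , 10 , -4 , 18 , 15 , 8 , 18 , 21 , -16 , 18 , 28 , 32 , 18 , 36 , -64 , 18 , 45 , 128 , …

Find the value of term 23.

Read the sequence 3 terms at a time; column i is its own pattern.
Track A is 18, 18, 18, 18, 18, 18, which is the constant sequence 18.
Track B is 10, 15, 21, 28, 36, 45, which is triangular numbers starting at T_4.
Track C is -4, 8, -16, 32, -64, 128, which is geometric with ratio -2.
Position 23 falls in track B as its term 8, giving 66.

66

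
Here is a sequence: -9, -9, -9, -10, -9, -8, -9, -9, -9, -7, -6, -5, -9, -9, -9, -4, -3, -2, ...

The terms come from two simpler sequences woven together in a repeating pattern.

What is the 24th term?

Reading positions in blocks of 6 reveals the pattern AAABBB — 2 tracks woven together.
Track A: -9, -9, -9, -9, -9, -9, -9, -9, -9 — always -9.
Track B: -10, -9, -8, -7, -6, -5, -4, -3, -2 — arithmetic with common difference +1.
Position 24 falls in track B as its term 12, giving 1.

1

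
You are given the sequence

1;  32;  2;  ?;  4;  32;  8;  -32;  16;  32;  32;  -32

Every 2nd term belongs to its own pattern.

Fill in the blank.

The terms cycle through 2 interleaved subsequences.
Track A = 1, 2, 4, 8, 16, 32: powers of 2.
Track B = 32, ?, 32, -32, 32, -32: the oscillation 32·(−1)^(n+1).
Filling track B at index 2 by its rule yields -32.

-32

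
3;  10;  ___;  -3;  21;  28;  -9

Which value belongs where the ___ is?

15

The slot pattern repeats as ABB (period 3), so there are 2 interleaved tracks.
Track A: 3, -3, -9 — linear: a_n = 9 − 6·n.
Track B: 10, ?, 21, 28 — triangular numbers n(n+1)/2 for n = 4, 5, ….
Filling track B at index 2 by its rule yields 15.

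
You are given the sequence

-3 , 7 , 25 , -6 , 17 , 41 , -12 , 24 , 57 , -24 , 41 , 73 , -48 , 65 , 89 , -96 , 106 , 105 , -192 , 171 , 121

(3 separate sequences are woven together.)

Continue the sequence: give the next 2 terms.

Split by position mod 3: positions 1, 4, 7, … form one track, and each other residue class forms its own.
Stream A = -3, -6, -12, -24, -48, -96, -192: geometric, ×2 each step.
Stream B = 7, 17, 24, 41, 65, 106, 171: a Fibonacci-like recurrence a_n = a_{n-1} + a_{n-2}.
Stream C = 25, 41, 57, 73, 89, 105, 121: arithmetic, step +16.
Term 22 comes from stream A (its 8th entry): -384.
The 23rd slot belongs to stream B; its 8th term is 277.

-384, 277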